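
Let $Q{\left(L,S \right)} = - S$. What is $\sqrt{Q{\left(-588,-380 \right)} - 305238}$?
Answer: $i \sqrt{304858} \approx 552.14 i$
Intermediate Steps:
$\sqrt{Q{\left(-588,-380 \right)} - 305238} = \sqrt{\left(-1\right) \left(-380\right) - 305238} = \sqrt{380 - 305238} = \sqrt{-304858} = i \sqrt{304858}$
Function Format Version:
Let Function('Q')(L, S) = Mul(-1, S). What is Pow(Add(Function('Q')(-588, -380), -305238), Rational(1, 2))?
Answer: Mul(I, Pow(304858, Rational(1, 2))) ≈ Mul(552.14, I)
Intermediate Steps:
Pow(Add(Function('Q')(-588, -380), -305238), Rational(1, 2)) = Pow(Add(Mul(-1, -380), -305238), Rational(1, 2)) = Pow(Add(380, -305238), Rational(1, 2)) = Pow(-304858, Rational(1, 2)) = Mul(I, Pow(304858, Rational(1, 2)))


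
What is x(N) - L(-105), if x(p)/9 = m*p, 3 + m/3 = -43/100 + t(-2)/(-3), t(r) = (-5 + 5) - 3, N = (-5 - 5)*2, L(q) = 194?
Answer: 5591/5 ≈ 1118.2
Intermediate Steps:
N = -20 (N = -10*2 = -20)
t(r) = -3 (t(r) = 0 - 3 = -3)
m = -729/100 (m = -9 + 3*(-43/100 - 3/(-3)) = -9 + 3*(-43*1/100 - 3*(-⅓)) = -9 + 3*(-43/100 + 1) = -9 + 3*(57/100) = -9 + 171/100 = -729/100 ≈ -7.2900)
x(p) = -6561*p/100 (x(p) = 9*(-729*p/100) = -6561*p/100)
x(N) - L(-105) = -6561/100*(-20) - 1*194 = 6561/5 - 194 = 5591/5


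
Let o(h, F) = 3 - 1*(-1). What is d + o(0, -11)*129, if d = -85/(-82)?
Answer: 42397/82 ≈ 517.04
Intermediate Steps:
o(h, F) = 4 (o(h, F) = 3 + 1 = 4)
d = 85/82 (d = -85*(-1/82) = 85/82 ≈ 1.0366)
d + o(0, -11)*129 = 85/82 + 4*129 = 85/82 + 516 = 42397/82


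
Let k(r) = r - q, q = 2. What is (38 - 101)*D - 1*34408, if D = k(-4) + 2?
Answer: -34156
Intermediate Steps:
k(r) = -2 + r (k(r) = r - 1*2 = r - 2 = -2 + r)
D = -4 (D = (-2 - 4) + 2 = -6 + 2 = -4)
(38 - 101)*D - 1*34408 = (38 - 101)*(-4) - 1*34408 = -63*(-4) - 34408 = 252 - 34408 = -34156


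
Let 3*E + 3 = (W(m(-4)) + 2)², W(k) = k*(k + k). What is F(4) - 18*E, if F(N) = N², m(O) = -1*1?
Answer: -62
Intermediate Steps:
m(O) = -1
W(k) = 2*k² (W(k) = k*(2*k) = 2*k²)
E = 13/3 (E = -1 + (2*(-1)² + 2)²/3 = -1 + (2*1 + 2)²/3 = -1 + (2 + 2)²/3 = -1 + (⅓)*4² = -1 + (⅓)*16 = -1 + 16/3 = 13/3 ≈ 4.3333)
F(4) - 18*E = 4² - 18*13/3 = 16 - 78 = -62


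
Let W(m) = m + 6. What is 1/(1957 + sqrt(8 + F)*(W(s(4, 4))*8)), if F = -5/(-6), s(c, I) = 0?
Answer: 1957/3809497 - 8*sqrt(318)/3809497 ≈ 0.00047627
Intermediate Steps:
F = 5/6 (F = -5*(-1/6) = 5/6 ≈ 0.83333)
W(m) = 6 + m
1/(1957 + sqrt(8 + F)*(W(s(4, 4))*8)) = 1/(1957 + sqrt(8 + 5/6)*((6 + 0)*8)) = 1/(1957 + sqrt(53/6)*(6*8)) = 1/(1957 + (sqrt(318)/6)*48) = 1/(1957 + 8*sqrt(318))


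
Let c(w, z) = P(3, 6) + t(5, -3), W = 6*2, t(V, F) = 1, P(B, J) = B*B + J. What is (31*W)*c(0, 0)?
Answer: 5952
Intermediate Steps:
P(B, J) = J + B² (P(B, J) = B² + J = J + B²)
W = 12
c(w, z) = 16 (c(w, z) = (6 + 3²) + 1 = (6 + 9) + 1 = 15 + 1 = 16)
(31*W)*c(0, 0) = (31*12)*16 = 372*16 = 5952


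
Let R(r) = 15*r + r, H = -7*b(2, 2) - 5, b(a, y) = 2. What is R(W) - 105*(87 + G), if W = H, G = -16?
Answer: -7759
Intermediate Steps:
H = -19 (H = -7*2 - 5 = -14 - 5 = -19)
W = -19
R(r) = 16*r
R(W) - 105*(87 + G) = 16*(-19) - 105*(87 - 16) = -304 - 105*71 = -304 - 7455 = -7759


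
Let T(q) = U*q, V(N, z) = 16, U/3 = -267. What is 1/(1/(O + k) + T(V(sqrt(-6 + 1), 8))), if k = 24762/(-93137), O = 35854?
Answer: -3339309236/42796587075439 ≈ -7.8027e-5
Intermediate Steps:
U = -801 (U = 3*(-267) = -801)
T(q) = -801*q
k = -24762/93137 (k = 24762*(-1/93137) = -24762/93137 ≈ -0.26587)
1/(1/(O + k) + T(V(sqrt(-6 + 1), 8))) = 1/(1/(35854 - 24762/93137) - 801*16) = 1/(1/(3339309236/93137) - 12816) = 1/(93137/3339309236 - 12816) = 1/(-42796587075439/3339309236) = -3339309236/42796587075439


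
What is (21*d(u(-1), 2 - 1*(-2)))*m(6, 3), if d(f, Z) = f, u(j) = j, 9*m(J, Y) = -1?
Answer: 7/3 ≈ 2.3333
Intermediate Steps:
m(J, Y) = -⅑ (m(J, Y) = (⅑)*(-1) = -⅑)
(21*d(u(-1), 2 - 1*(-2)))*m(6, 3) = (21*(-1))*(-⅑) = -21*(-⅑) = 7/3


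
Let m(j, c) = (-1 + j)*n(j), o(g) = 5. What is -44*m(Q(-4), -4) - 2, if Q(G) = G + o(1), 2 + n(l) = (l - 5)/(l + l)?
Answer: -2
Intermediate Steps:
n(l) = -2 + (-5 + l)/(2*l) (n(l) = -2 + (l - 5)/(l + l) = -2 + (-5 + l)/((2*l)) = -2 + (-5 + l)*(1/(2*l)) = -2 + (-5 + l)/(2*l))
Q(G) = 5 + G (Q(G) = G + 5 = 5 + G)
m(j, c) = (-1 + j)*(-5 - 3*j)/(2*j) (m(j, c) = (-1 + j)*((-5 - 3*j)/(2*j)) = (-1 + j)*(-5 - 3*j)/(2*j))
-44*m(Q(-4), -4) - 2 = -44*(-1 - 3*(5 - 4)/2 + 5/(2*(5 - 4))) - 2 = -44*(-1 - 3/2*1 + (5/2)/1) - 2 = -44*(-1 - 3/2 + (5/2)*1) - 2 = -44*(-1 - 3/2 + 5/2) - 2 = -44*0 - 2 = 0 - 2 = -2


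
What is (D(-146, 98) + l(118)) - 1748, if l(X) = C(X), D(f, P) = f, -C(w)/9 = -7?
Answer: -1831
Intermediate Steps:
C(w) = 63 (C(w) = -9*(-7) = 63)
l(X) = 63
(D(-146, 98) + l(118)) - 1748 = (-146 + 63) - 1748 = -83 - 1748 = -1831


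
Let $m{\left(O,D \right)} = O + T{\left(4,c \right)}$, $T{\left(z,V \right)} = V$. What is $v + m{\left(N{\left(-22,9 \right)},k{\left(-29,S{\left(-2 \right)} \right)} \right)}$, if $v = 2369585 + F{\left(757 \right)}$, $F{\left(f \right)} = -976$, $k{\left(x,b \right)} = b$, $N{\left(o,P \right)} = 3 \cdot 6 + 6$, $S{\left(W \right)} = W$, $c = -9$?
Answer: $2368624$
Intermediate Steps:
$N{\left(o,P \right)} = 24$ ($N{\left(o,P \right)} = 18 + 6 = 24$)
$m{\left(O,D \right)} = -9 + O$ ($m{\left(O,D \right)} = O - 9 = -9 + O$)
$v = 2368609$ ($v = 2369585 - 976 = 2368609$)
$v + m{\left(N{\left(-22,9 \right)},k{\left(-29,S{\left(-2 \right)} \right)} \right)} = 2368609 + \left(-9 + 24\right) = 2368609 + 15 = 2368624$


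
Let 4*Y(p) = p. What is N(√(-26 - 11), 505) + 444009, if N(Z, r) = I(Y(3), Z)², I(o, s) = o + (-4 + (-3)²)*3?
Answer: 7108113/16 ≈ 4.4426e+5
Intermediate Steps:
Y(p) = p/4
I(o, s) = 15 + o (I(o, s) = o + (-4 + 9)*3 = o + 5*3 = o + 15 = 15 + o)
N(Z, r) = 3969/16 (N(Z, r) = (15 + (¼)*3)² = (15 + ¾)² = (63/4)² = 3969/16)
N(√(-26 - 11), 505) + 444009 = 3969/16 + 444009 = 7108113/16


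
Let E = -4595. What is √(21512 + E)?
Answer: √16917 ≈ 130.07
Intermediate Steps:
√(21512 + E) = √(21512 - 4595) = √16917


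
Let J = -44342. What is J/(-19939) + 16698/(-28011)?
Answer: 303040780/186170443 ≈ 1.6278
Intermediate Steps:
J/(-19939) + 16698/(-28011) = -44342/(-19939) + 16698/(-28011) = -44342*(-1/19939) + 16698*(-1/28011) = 44342/19939 - 5566/9337 = 303040780/186170443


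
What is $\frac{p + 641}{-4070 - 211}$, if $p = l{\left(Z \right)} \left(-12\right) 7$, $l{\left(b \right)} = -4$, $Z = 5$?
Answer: $- \frac{977}{4281} \approx -0.22822$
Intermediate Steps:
$p = 336$ ($p = \left(-4\right) \left(-12\right) 7 = 48 \cdot 7 = 336$)
$\frac{p + 641}{-4070 - 211} = \frac{336 + 641}{-4070 - 211} = \frac{977}{-4281} = 977 \left(- \frac{1}{4281}\right) = - \frac{977}{4281}$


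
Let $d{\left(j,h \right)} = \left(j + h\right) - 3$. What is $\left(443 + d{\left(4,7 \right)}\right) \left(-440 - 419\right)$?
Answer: $-387409$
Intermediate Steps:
$d{\left(j,h \right)} = -3 + h + j$ ($d{\left(j,h \right)} = \left(h + j\right) - 3 = -3 + h + j$)
$\left(443 + d{\left(4,7 \right)}\right) \left(-440 - 419\right) = \left(443 + \left(-3 + 7 + 4\right)\right) \left(-440 - 419\right) = \left(443 + 8\right) \left(-859\right) = 451 \left(-859\right) = -387409$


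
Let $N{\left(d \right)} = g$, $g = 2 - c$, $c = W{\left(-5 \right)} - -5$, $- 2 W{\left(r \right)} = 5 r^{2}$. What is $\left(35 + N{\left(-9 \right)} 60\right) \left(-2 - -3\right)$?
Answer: $3605$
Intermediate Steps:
$W{\left(r \right)} = - \frac{5 r^{2}}{2}$
$c = - \frac{115}{2}$ ($c = - \frac{5 \left(-5\right)^{2}}{2} - -5 = \left(- \frac{5}{2}\right) 25 + 5 = - \frac{125}{2} + 5 = - \frac{115}{2} \approx -57.5$)
$g = \frac{119}{2}$ ($g = 2 - - \frac{115}{2} = 2 + \frac{115}{2} = \frac{119}{2} \approx 59.5$)
$N{\left(d \right)} = \frac{119}{2}$
$\left(35 + N{\left(-9 \right)} 60\right) \left(-2 - -3\right) = \left(35 + \frac{119}{2} \cdot 60\right) \left(-2 - -3\right) = \left(35 + 3570\right) \left(-2 + 3\right) = 3605 \cdot 1 = 3605$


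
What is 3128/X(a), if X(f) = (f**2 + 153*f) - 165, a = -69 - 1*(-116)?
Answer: 3128/9235 ≈ 0.33871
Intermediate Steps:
a = 47 (a = -69 + 116 = 47)
X(f) = -165 + f**2 + 153*f
3128/X(a) = 3128/(-165 + 47**2 + 153*47) = 3128/(-165 + 2209 + 7191) = 3128/9235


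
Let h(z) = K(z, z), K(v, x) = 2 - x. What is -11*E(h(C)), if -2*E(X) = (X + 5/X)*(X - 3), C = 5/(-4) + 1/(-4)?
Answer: 759/56 ≈ 13.554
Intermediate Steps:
C = -3/2 (C = 5*(-¼) + 1*(-¼) = -5/4 - ¼ = -3/2 ≈ -1.5000)
h(z) = 2 - z
E(X) = -(-3 + X)*(X + 5/X)/2 (E(X) = -(X + 5/X)*(X - 3)/2 = -(X + 5/X)*(-3 + X)/2 = -(-3 + X)*(X + 5/X)/2)
-11*E(h(C)) = -11*(15 - (2 - 1*(-3/2))*(5 + (2 - 1*(-3/2))² - 3*(2 - 1*(-3/2))))/(2*(2 - 1*(-3/2))) = -11*(15 - (2 + 3/2)*(5 + (2 + 3/2)² - 3*(2 + 3/2)))/(2*(2 + 3/2)) = -11*(15 - 1*7/2*(5 + (7/2)² - 3*7/2))/(2*7/2) = -11*2*(15 - 1*7/2*(5 + 49/4 - 21/2))/(2*7) = -11*2*(15 - 1*7/2*27/4)/(2*7) = -11*2*(15 - 189/8)/(2*7) = -11*2*(-69)/(2*7*8) = -11*(-69/56) = 759/56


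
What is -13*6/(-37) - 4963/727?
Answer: -126925/26899 ≈ -4.7186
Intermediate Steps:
-13*6/(-37) - 4963/727 = -78*(-1/37) - 4963*1/727 = 78/37 - 4963/727 = -126925/26899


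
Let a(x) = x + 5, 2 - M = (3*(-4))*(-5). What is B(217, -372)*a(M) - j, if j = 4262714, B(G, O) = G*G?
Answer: -6758431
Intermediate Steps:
B(G, O) = G²
M = -58 (M = 2 - 3*(-4)*(-5) = 2 - (-12)*(-5) = 2 - 1*60 = 2 - 60 = -58)
a(x) = 5 + x
B(217, -372)*a(M) - j = 217²*(5 - 58) - 1*4262714 = 47089*(-53) - 4262714 = -2495717 - 4262714 = -6758431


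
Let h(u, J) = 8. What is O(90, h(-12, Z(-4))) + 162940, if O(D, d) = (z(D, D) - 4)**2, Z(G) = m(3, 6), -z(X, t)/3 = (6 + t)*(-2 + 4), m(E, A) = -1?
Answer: 499340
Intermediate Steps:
z(X, t) = -36 - 6*t (z(X, t) = -3*(6 + t)*(-2 + 4) = -3*(6 + t)*2 = -3*(12 + 2*t) = -36 - 6*t)
Z(G) = -1
O(D, d) = (-40 - 6*D)**2 (O(D, d) = ((-36 - 6*D) - 4)**2 = (-40 - 6*D)**2)
O(90, h(-12, Z(-4))) + 162940 = 4*(20 + 3*90)**2 + 162940 = 4*(20 + 270)**2 + 162940 = 4*290**2 + 162940 = 4*84100 + 162940 = 336400 + 162940 = 499340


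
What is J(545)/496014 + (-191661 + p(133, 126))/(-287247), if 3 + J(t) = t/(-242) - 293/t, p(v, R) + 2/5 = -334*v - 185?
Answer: 1717365644327713/2087943753086180 ≈ 0.82252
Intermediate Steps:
p(v, R) = -927/5 - 334*v (p(v, R) = -⅖ + (-334*v - 185) = -⅖ + (-185 - 334*v) = -927/5 - 334*v)
J(t) = -3 - 293/t - t/242 (J(t) = -3 + (t/(-242) - 293/t) = -3 + (t*(-1/242) - 293/t) = -3 + (-t/242 - 293/t) = -3 + (-293/t - t/242) = -3 - 293/t - t/242)
J(545)/496014 + (-191661 + p(133, 126))/(-287247) = (-3 - 293/545 - 1/242*545)/496014 + (-191661 + (-927/5 - 334*133))/(-287247) = (-3 - 293*1/545 - 545/242)*(1/496014) + (-191661 + (-927/5 - 44422))*(-1/287247) = (-3 - 293/545 - 545/242)*(1/496014) + (-191661 - 223037/5)*(-1/287247) = -763601/131890*1/496014 - 1181342/5*(-1/287247) = -763601/65419286460 + 1181342/1436235 = 1717365644327713/2087943753086180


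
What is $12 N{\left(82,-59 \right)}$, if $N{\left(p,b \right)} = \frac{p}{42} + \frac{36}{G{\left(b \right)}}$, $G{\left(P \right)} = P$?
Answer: $\frac{6652}{413} \approx 16.107$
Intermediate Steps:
$N{\left(p,b \right)} = \frac{36}{b} + \frac{p}{42}$ ($N{\left(p,b \right)} = \frac{p}{42} + \frac{36}{b} = \frac{36}{b} + \frac{p}{42}$)
$12 N{\left(82,-59 \right)} = 12 \left(\frac{36}{-59} + \frac{1}{42} \cdot 82\right) = 12 \left(36 \left(- \frac{1}{59}\right) + \frac{41}{21}\right) = 12 \left(- \frac{36}{59} + \frac{41}{21}\right) = 12 \cdot \frac{1663}{1239} = \frac{6652}{413}$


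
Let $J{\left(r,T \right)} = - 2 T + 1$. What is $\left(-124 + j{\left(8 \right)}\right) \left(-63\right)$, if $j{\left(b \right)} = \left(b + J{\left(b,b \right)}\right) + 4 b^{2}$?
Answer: $-7875$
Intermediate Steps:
$J{\left(r,T \right)} = 1 - 2 T$
$j{\left(b \right)} = 1 - b + 4 b^{2}$ ($j{\left(b \right)} = \left(b - \left(-1 + 2 b\right)\right) + 4 b^{2} = \left(1 - b\right) + 4 b^{2} = 1 - b + 4 b^{2}$)
$\left(-124 + j{\left(8 \right)}\right) \left(-63\right) = \left(-124 + \left(1 - 8 + 4 \cdot 8^{2}\right)\right) \left(-63\right) = \left(-124 + \left(1 - 8 + 4 \cdot 64\right)\right) \left(-63\right) = \left(-124 + \left(1 - 8 + 256\right)\right) \left(-63\right) = \left(-124 + 249\right) \left(-63\right) = 125 \left(-63\right) = -7875$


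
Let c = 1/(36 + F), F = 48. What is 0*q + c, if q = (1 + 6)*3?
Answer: 1/84 ≈ 0.011905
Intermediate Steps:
c = 1/84 (c = 1/(36 + 48) = 1/84 ≈ 0.011905)
q = 21 (q = 7*3 = 21)
0*q + c = 0*21 + 1/84 = 0 + 1/84 = 1/84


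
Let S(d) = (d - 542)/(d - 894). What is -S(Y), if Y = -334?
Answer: -219/307 ≈ -0.71336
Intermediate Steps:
S(d) = (-542 + d)/(-894 + d)
-S(Y) = -(-542 - 334)/(-894 - 334) = -(-876)/(-1228) = -(-1)*(-876)/1228 = -1*219/307 = -219/307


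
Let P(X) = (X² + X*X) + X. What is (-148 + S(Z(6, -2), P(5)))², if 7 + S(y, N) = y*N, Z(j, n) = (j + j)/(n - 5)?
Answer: 3045025/49 ≈ 62143.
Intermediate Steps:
P(X) = X + 2*X² (P(X) = (X² + X²) + X = 2*X² + X = X + 2*X²)
Z(j, n) = 2*j/(-5 + n) (Z(j, n) = (2*j)/(-5 + n) = 2*j/(-5 + n))
S(y, N) = -7 + N*y (S(y, N) = -7 + y*N = -7 + N*y)
(-148 + S(Z(6, -2), P(5)))² = (-148 + (-7 + (5*(1 + 2*5))*(2*6/(-5 - 2))))² = (-148 + (-7 + (5*(1 + 10))*(2*6/(-7))))² = (-148 + (-7 + (5*11)*(2*6*(-⅐))))² = (-148 + (-7 + 55*(-12/7)))² = (-148 + (-7 - 660/7))² = (-148 - 709/7)² = (-1745/7)² = 3045025/49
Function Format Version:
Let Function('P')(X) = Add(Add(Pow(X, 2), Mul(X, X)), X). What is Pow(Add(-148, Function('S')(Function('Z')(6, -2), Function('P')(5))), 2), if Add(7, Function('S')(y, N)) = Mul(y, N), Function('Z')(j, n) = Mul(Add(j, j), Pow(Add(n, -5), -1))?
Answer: Rational(3045025, 49) ≈ 62143.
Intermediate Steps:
Function('P')(X) = Add(X, Mul(2, Pow(X, 2))) (Function('P')(X) = Add(Add(Pow(X, 2), Pow(X, 2)), X) = Add(Mul(2, Pow(X, 2)), X) = Add(X, Mul(2, Pow(X, 2))))
Function('Z')(j, n) = Mul(2, j, Pow(Add(-5, n), -1)) (Function('Z')(j, n) = Mul(Mul(2, j), Pow(Add(-5, n), -1)) = Mul(2, j, Pow(Add(-5, n), -1)))
Function('S')(y, N) = Add(-7, Mul(N, y)) (Function('S')(y, N) = Add(-7, Mul(y, N)) = Add(-7, Mul(N, y)))
Pow(Add(-148, Function('S')(Function('Z')(6, -2), Function('P')(5))), 2) = Pow(Add(-148, Add(-7, Mul(Mul(5, Add(1, Mul(2, 5))), Mul(2, 6, Pow(Add(-5, -2), -1))))), 2) = Pow(Add(-148, Add(-7, Mul(Mul(5, Add(1, 10)), Mul(2, 6, Pow(-7, -1))))), 2) = Pow(Add(-148, Add(-7, Mul(Mul(5, 11), Mul(2, 6, Rational(-1, 7))))), 2) = Pow(Add(-148, Add(-7, Mul(55, Rational(-12, 7)))), 2) = Pow(Add(-148, Add(-7, Rational(-660, 7))), 2) = Pow(Add(-148, Rational(-709, 7)), 2) = Pow(Rational(-1745, 7), 2) = Rational(3045025, 49)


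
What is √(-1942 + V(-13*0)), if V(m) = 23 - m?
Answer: I*√1919 ≈ 43.806*I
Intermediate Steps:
√(-1942 + V(-13*0)) = √(-1942 + (23 - (-13)*0)) = √(-1942 + (23 - 1*0)) = √(-1942 + (23 + 0)) = √(-1942 + 23) = √(-1919) = I*√1919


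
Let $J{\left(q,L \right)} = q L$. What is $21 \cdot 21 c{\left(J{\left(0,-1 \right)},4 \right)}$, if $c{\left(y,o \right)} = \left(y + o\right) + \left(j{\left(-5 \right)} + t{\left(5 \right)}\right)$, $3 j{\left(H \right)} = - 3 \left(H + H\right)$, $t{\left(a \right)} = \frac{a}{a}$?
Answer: $6615$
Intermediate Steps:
$t{\left(a \right)} = 1$
$j{\left(H \right)} = - 2 H$ ($j{\left(H \right)} = \frac{\left(-3\right) \left(H + H\right)}{3} = \frac{\left(-3\right) 2 H}{3} = \frac{\left(-6\right) H}{3} = - 2 H$)
$J{\left(q,L \right)} = L q$
$c{\left(y,o \right)} = 11 + o + y$ ($c{\left(y,o \right)} = \left(y + o\right) + \left(\left(-2\right) \left(-5\right) + 1\right) = \left(o + y\right) + \left(10 + 1\right) = \left(o + y\right) + 11 = 11 + o + y$)
$21 \cdot 21 c{\left(J{\left(0,-1 \right)},4 \right)} = 21 \cdot 21 \left(11 + 4 - 0\right) = 441 \left(11 + 4 + 0\right) = 441 \cdot 15 = 6615$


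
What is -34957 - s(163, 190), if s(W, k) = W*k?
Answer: -65927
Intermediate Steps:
-34957 - s(163, 190) = -34957 - 163*190 = -34957 - 1*30970 = -34957 - 30970 = -65927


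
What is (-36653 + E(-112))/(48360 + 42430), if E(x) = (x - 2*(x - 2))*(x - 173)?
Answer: -9959/12970 ≈ -0.76785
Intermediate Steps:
E(x) = (-173 + x)*(4 - x) (E(x) = (x - 2*(-2 + x))*(-173 + x) = (x + (4 - 2*x))*(-173 + x) = (4 - x)*(-173 + x) = (-173 + x)*(4 - x))
(-36653 + E(-112))/(48360 + 42430) = (-36653 + (-692 - 1*(-112)**2 + 177*(-112)))/(48360 + 42430) = (-36653 + (-692 - 1*12544 - 19824))/90790 = (-36653 + (-692 - 12544 - 19824))*(1/90790) = (-36653 - 33060)*(1/90790) = -69713*1/90790 = -9959/12970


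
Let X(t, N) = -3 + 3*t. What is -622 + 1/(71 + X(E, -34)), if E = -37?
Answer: -26747/43 ≈ -622.02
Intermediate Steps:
-622 + 1/(71 + X(E, -34)) = -622 + 1/(71 + (-3 + 3*(-37))) = -622 + 1/(71 + (-3 - 111)) = -622 + 1/(71 - 114) = -622 + 1/(-43) = -622 - 1/43 = -26747/43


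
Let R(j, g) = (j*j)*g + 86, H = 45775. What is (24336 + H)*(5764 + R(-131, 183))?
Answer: 220591150743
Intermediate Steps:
R(j, g) = 86 + g*j² (R(j, g) = j²*g + 86 = g*j² + 86 = 86 + g*j²)
(24336 + H)*(5764 + R(-131, 183)) = (24336 + 45775)*(5764 + (86 + 183*(-131)²)) = 70111*(5764 + (86 + 183*17161)) = 70111*(5764 + (86 + 3140463)) = 70111*(5764 + 3140549) = 70111*3146313 = 220591150743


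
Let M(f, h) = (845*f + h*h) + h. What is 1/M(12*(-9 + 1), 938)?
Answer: 1/799662 ≈ 1.2505e-6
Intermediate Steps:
M(f, h) = h + h**2 + 845*f (M(f, h) = (845*f + h**2) + h = (h**2 + 845*f) + h = h + h**2 + 845*f)
1/M(12*(-9 + 1), 938) = 1/(938 + 938**2 + 845*(12*(-9 + 1))) = 1/(938 + 879844 + 845*(12*(-8))) = 1/(938 + 879844 + 845*(-96)) = 1/(938 + 879844 - 81120) = 1/799662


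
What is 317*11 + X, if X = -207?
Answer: 3280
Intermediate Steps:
317*11 + X = 317*11 - 207 = 3487 - 207 = 3280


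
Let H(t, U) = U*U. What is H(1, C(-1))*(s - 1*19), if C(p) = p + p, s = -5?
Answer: -96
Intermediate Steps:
C(p) = 2*p
H(t, U) = U**2
H(1, C(-1))*(s - 1*19) = (2*(-1))**2*(-5 - 1*19) = (-2)**2*(-5 - 19) = 4*(-24) = -96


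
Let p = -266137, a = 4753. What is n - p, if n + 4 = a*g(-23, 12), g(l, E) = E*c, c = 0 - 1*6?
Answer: -76083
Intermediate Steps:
c = -6 (c = 0 - 6 = -6)
g(l, E) = -6*E (g(l, E) = E*(-6) = -6*E)
n = -342220 (n = -4 + 4753*(-6*12) = -4 + 4753*(-72) = -4 - 342216 = -342220)
n - p = -342220 - 1*(-266137) = -342220 + 266137 = -76083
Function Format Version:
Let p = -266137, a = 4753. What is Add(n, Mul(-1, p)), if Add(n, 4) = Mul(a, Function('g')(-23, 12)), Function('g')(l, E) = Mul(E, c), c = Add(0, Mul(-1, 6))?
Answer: -76083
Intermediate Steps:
c = -6 (c = Add(0, -6) = -6)
Function('g')(l, E) = Mul(-6, E) (Function('g')(l, E) = Mul(E, -6) = Mul(-6, E))
n = -342220 (n = Add(-4, Mul(4753, Mul(-6, 12))) = Add(-4, Mul(4753, -72)) = Add(-4, -342216) = -342220)
Add(n, Mul(-1, p)) = Add(-342220, Mul(-1, -266137)) = Add(-342220, 266137) = -76083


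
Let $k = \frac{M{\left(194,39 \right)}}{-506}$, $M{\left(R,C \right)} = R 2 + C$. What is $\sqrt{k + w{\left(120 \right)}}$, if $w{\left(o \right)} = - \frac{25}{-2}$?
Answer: $\frac{\sqrt{746097}}{253} \approx 3.4141$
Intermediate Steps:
$M{\left(R,C \right)} = C + 2 R$ ($M{\left(R,C \right)} = 2 R + C = C + 2 R$)
$w{\left(o \right)} = \frac{25}{2}$ ($w{\left(o \right)} = \left(-25\right) \left(- \frac{1}{2}\right) = \frac{25}{2}$)
$k = - \frac{427}{506}$ ($k = \frac{39 + 2 \cdot 194}{-506} = \left(39 + 388\right) \left(- \frac{1}{506}\right) = 427 \left(- \frac{1}{506}\right) = - \frac{427}{506} \approx -0.84387$)
$\sqrt{k + w{\left(120 \right)}} = \sqrt{- \frac{427}{506} + \frac{25}{2}} = \sqrt{\frac{2949}{253}} = \frac{\sqrt{746097}}{253}$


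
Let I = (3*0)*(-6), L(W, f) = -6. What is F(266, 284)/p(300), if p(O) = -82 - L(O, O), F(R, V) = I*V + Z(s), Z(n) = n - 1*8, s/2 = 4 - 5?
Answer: 5/38 ≈ 0.13158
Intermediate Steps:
s = -2 (s = 2*(4 - 5) = 2*(-1) = -2)
Z(n) = -8 + n (Z(n) = n - 8 = -8 + n)
I = 0 (I = 0*(-6) = 0)
F(R, V) = -10 (F(R, V) = 0*V + (-8 - 2) = 0 - 10 = -10)
p(O) = -76 (p(O) = -82 - 1*(-6) = -82 + 6 = -76)
F(266, 284)/p(300) = -10/(-76) = -10*(-1/76) = 5/38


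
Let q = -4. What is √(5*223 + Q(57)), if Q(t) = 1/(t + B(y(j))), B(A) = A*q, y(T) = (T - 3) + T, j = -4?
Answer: 2*√2843554/101 ≈ 33.392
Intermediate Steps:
y(T) = -3 + 2*T (y(T) = (-3 + T) + T = -3 + 2*T)
B(A) = -4*A (B(A) = A*(-4) = -4*A)
Q(t) = 1/(44 + t) (Q(t) = 1/(t - 4*(-3 + 2*(-4))) = 1/(t - 4*(-3 - 8)) = 1/(t - 4*(-11)) = 1/(t + 44) = 1/(44 + t))
√(5*223 + Q(57)) = √(5*223 + 1/(44 + 57)) = √(1115 + 1/101) = √(112616/101) = 2*√2843554/101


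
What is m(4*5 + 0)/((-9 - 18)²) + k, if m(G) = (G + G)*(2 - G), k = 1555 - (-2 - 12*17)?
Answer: 142561/81 ≈ 1760.0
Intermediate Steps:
k = 1761 (k = 1555 - (-2 - 204) = 1555 - 1*(-206) = 1555 + 206 = 1761)
m(G) = 2*G*(2 - G) (m(G) = (2*G)*(2 - G) = 2*G*(2 - G))
m(4*5 + 0)/((-9 - 18)²) + k = (2*(4*5 + 0)*(2 - (4*5 + 0)))/((-9 - 18)²) + 1761 = (2*(20 + 0)*(2 - (20 + 0)))/((-27)²) + 1761 = (2*20*(2 - 1*20))/729 + 1761 = (2*20*(2 - 20))*(1/729) + 1761 = (2*20*(-18))*(1/729) + 1761 = -720*1/729 + 1761 = -80/81 + 1761 = 142561/81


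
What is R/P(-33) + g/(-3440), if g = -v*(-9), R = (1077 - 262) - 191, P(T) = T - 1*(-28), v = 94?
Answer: -215079/1720 ≈ -125.05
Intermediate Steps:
P(T) = 28 + T (P(T) = T + 28 = 28 + T)
R = 624 (R = 815 - 191 = 624)
g = 846 (g = -94*(-9) = -1*(-846) = 846)
R/P(-33) + g/(-3440) = 624/(28 - 33) + 846/(-3440) = 624/(-5) + 846*(-1/3440) = 624*(-⅕) - 423/1720 = -624/5 - 423/1720 = -215079/1720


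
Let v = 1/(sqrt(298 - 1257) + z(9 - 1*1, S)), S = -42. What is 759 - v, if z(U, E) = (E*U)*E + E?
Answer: 21465153273/28280837 + I*sqrt(959)/197965859 ≈ 759.0 + 1.5643e-7*I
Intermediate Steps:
z(U, E) = E + U*E**2 (z(U, E) = U*E**2 + E = E + U*E**2)
v = 1/(14070 + I*sqrt(959)) (v = 1/(sqrt(298 - 1257) - 42*(1 - 42*(9 - 1*1))) = 1/(sqrt(-959) - 42*(1 - 42*(9 - 1))) = 1/(I*sqrt(959) - 42*(1 - 42*8)) = 1/(I*sqrt(959) - 42*(1 - 336)) = 1/(I*sqrt(959) - 42*(-335)) = 1/(I*sqrt(959) + 14070) = 1/(14070 + I*sqrt(959)) ≈ 7.1073e-5 - 1.564e-7*I)
759 - v = 759 - (2010/28280837 - I*sqrt(959)/197965859) = 759 + (-2010/28280837 + I*sqrt(959)/197965859) = 21465153273/28280837 + I*sqrt(959)/197965859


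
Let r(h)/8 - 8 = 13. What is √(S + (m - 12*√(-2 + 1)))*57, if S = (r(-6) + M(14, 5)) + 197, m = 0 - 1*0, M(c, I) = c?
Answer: 57*√(379 - 12*I) ≈ 1109.8 - 17.565*I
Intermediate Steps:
r(h) = 168 (r(h) = 64 + 8*13 = 64 + 104 = 168)
m = 0 (m = 0 + 0 = 0)
S = 379 (S = (168 + 14) + 197 = 182 + 197 = 379)
√(S + (m - 12*√(-2 + 1)))*57 = √(379 + (0 - 12*√(-2 + 1)))*57 = √(379 + (0 - 12*I))*57 = √(379 - 12*I)*57 = 57*√(379 - 12*I)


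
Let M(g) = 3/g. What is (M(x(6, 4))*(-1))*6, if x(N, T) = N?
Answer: -3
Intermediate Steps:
(M(x(6, 4))*(-1))*6 = ((3/6)*(-1))*6 = ((3*(⅙))*(-1))*6 = ((½)*(-1))*6 = -½*6 = -3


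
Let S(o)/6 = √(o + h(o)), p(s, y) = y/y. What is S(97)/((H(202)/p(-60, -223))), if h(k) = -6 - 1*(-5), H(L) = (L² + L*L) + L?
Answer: 4*√6/13635 ≈ 0.00071859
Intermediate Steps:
H(L) = L + 2*L² (H(L) = (L² + L²) + L = 2*L² + L = L + 2*L²)
h(k) = -1 (h(k) = -6 + 5 = -1)
p(s, y) = 1
S(o) = 6*√(-1 + o) (S(o) = 6*√(o - 1) = 6*√(-1 + o))
S(97)/((H(202)/p(-60, -223))) = (6*√(-1 + 97))/(((202*(1 + 2*202))/1)) = (6*√96)/(((202*(1 + 404))*1)) = (6*(4*√6))/(((202*405)*1)) = (24*√6)/((81810*1)) = (24*√6)/81810 = (24*√6)*(1/81810) = 4*√6/13635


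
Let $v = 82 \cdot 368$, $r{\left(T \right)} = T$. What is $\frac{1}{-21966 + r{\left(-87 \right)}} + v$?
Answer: $\frac{665471327}{22053} \approx 30176.0$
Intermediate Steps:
$v = 30176$
$\frac{1}{-21966 + r{\left(-87 \right)}} + v = \frac{1}{-21966 - 87} + 30176 = \frac{1}{-22053} + 30176 = - \frac{1}{22053} + 30176 = \frac{665471327}{22053}$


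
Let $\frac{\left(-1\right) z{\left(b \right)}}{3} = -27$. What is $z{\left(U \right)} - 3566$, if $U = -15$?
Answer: $-3485$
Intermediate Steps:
$z{\left(b \right)} = 81$ ($z{\left(b \right)} = \left(-3\right) \left(-27\right) = 81$)
$z{\left(U \right)} - 3566 = 81 - 3566 = -3485$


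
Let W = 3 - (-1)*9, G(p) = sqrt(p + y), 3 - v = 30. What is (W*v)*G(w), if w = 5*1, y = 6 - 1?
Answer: -324*sqrt(10) ≈ -1024.6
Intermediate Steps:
v = -27 (v = 3 - 1*30 = 3 - 30 = -27)
y = 5
w = 5
G(p) = sqrt(5 + p) (G(p) = sqrt(p + 5) = sqrt(5 + p))
W = 12 (W = 3 - 1*(-9) = 3 + 9 = 12)
(W*v)*G(w) = (12*(-27))*sqrt(5 + 5) = -324*sqrt(10)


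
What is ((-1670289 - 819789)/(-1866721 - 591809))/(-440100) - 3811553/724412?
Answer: -85918719589618607/16329439541288250 ≈ -5.2616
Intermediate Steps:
((-1670289 - 819789)/(-1866721 - 591809))/(-440100) - 3811553/724412 = -2490078/(-2458530)*(-1/440100) - 3811553*1/724412 = -2490078*(-1/2458530)*(-1/440100) - 3811553/724412 = (415013/409755)*(-1/440100) - 3811553/724412 = -415013/180333175500 - 3811553/724412 = -85918719589618607/16329439541288250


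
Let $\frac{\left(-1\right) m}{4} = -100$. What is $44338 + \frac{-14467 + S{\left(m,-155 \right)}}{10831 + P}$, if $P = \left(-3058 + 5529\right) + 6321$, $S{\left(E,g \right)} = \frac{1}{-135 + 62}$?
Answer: $\frac{63512197810}{1432479} \approx 44337.0$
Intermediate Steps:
$m = 400$ ($m = \left(-4\right) \left(-100\right) = 400$)
$S{\left(E,g \right)} = - \frac{1}{73}$ ($S{\left(E,g \right)} = \frac{1}{-73} = - \frac{1}{73}$)
$P = 8792$ ($P = 2471 + 6321 = 8792$)
$44338 + \frac{-14467 + S{\left(m,-155 \right)}}{10831 + P} = 44338 + \frac{-14467 - \frac{1}{73}}{10831 + 8792} = 44338 - \frac{1056092}{73 \cdot 19623} = 44338 - \frac{1056092}{1432479} = \frac{63512197810}{1432479}$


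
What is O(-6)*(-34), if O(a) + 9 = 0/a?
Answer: 306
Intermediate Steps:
O(a) = -9 (O(a) = -9 + 0/a = -9 + 0 = -9)
O(-6)*(-34) = -9*(-34) = 306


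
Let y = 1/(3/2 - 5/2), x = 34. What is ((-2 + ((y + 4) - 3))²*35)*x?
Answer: 4760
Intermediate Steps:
y = -1 (y = 1/(3*(½) - 5*½) = 1/(3/2 - 5/2) = 1/(-1) = -1)
((-2 + ((y + 4) - 3))²*35)*x = ((-2 + ((-1 + 4) - 3))²*35)*34 = ((-2 + (3 - 3))²*35)*34 = ((-2 + 0)²*35)*34 = ((-2)²*35)*34 = (4*35)*34 = 140*34 = 4760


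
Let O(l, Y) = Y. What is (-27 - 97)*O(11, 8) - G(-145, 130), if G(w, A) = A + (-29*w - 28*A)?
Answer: -1687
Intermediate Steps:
G(w, A) = -29*w - 27*A
(-27 - 97)*O(11, 8) - G(-145, 130) = (-27 - 97)*8 - (-29*(-145) - 27*130) = -124*8 - (4205 - 3510) = -992 - 1*695 = -992 - 695 = -1687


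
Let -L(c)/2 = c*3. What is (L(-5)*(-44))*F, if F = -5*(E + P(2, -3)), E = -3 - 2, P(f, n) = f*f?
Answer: -6600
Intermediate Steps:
P(f, n) = f**2
L(c) = -6*c (L(c) = -2*c*3 = -6*c)
E = -5
F = 5 (F = -5*(-5 + 2**2) = -5*(-5 + 4) = -5*(-1) = 5)
(L(-5)*(-44))*F = (-6*(-5)*(-44))*5 = (30*(-44))*5 = -1320*5 = -6600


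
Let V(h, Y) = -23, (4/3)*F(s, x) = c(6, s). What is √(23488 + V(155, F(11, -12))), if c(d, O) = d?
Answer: 19*√65 ≈ 153.18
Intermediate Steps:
F(s, x) = 9/2 (F(s, x) = (¾)*6 = 9/2)
√(23488 + V(155, F(11, -12))) = √(23488 - 23) = √23465 = 19*√65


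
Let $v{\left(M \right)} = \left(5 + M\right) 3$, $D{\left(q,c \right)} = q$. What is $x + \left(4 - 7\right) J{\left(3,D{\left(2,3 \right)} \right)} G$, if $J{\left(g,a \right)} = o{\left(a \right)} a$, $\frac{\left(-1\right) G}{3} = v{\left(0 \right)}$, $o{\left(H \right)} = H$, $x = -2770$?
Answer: $-2230$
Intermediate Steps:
$v{\left(M \right)} = 15 + 3 M$
$G = -45$ ($G = - 3 \left(15 + 3 \cdot 0\right) = - 3 \left(15 + 0\right) = \left(-3\right) 15 = -45$)
$J{\left(g,a \right)} = a^{2}$ ($J{\left(g,a \right)} = a a = a^{2}$)
$x + \left(4 - 7\right) J{\left(3,D{\left(2,3 \right)} \right)} G = -2770 + \left(4 - 7\right) 2^{2} \left(-45\right) = -2770 + \left(4 - 7\right) 4 \left(-45\right) = -2770 + \left(-3\right) 4 \left(-45\right) = -2770 - -540 = -2770 + 540 = -2230$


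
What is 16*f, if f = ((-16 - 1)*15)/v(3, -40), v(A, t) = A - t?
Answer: -4080/43 ≈ -94.884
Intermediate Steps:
f = -255/43 (f = ((-16 - 1)*15)/(3 - 1*(-40)) = (-17*15)/(3 + 40) = -255/43 ≈ -5.9302)
16*f = 16*(-255/43) = -4080/43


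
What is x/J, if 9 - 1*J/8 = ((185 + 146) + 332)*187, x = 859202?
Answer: -429601/495888 ≈ -0.86633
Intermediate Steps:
J = -991776 (J = 72 - 8*((185 + 146) + 332)*187 = 72 - 8*(331 + 332)*187 = 72 - 5304*187 = 72 - 8*123981 = 72 - 991848 = -991776)
x/J = 859202/(-991776) = 859202*(-1/991776) = -429601/495888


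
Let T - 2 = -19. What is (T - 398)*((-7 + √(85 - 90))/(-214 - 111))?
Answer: -581/65 + 83*I*√5/65 ≈ -8.9385 + 2.8553*I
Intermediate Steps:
T = -17 (T = 2 - 19 = -17)
(T - 398)*((-7 + √(85 - 90))/(-214 - 111)) = (-17 - 398)*((-7 + √(85 - 90))/(-214 - 111)) = -415*(-7 + √(-5))/(-325) = -415*(-7 + I*√5)*(-1)/325 = -415*(7/325 - I*√5/325) = -581/65 + 83*I*√5/65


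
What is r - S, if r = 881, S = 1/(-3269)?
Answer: 2879990/3269 ≈ 881.00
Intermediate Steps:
S = -1/3269 ≈ -0.00030590
r - S = 881 - 1*(-1/3269) = 881 + 1/3269 = 2879990/3269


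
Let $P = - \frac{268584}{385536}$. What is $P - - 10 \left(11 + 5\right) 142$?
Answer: $\frac{364962889}{16064} \approx 22719.0$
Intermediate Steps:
$P = - \frac{11191}{16064}$ ($P = \left(-268584\right) \frac{1}{385536} = - \frac{11191}{16064} \approx -0.69665$)
$P - - 10 \left(11 + 5\right) 142 = - \frac{11191}{16064} - - 10 \left(11 + 5\right) 142 = - \frac{11191}{16064} - \left(-10\right) 16 \cdot 142 = - \frac{11191}{16064} - \left(-160\right) 142 = - \frac{11191}{16064} - -22720 = - \frac{11191}{16064} + 22720 = \frac{364962889}{16064}$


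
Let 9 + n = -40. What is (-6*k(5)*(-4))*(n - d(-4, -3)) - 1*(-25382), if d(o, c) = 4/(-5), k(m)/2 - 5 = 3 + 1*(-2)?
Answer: 57502/5 ≈ 11500.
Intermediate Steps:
k(m) = 12 (k(m) = 10 + 2*(3 + 1*(-2)) = 10 + 2*(3 - 2) = 10 + 2*1 = 10 + 2 = 12)
n = -49 (n = -9 - 40 = -49)
d(o, c) = -⅘ (d(o, c) = 4*(-⅕) = -⅘)
(-6*k(5)*(-4))*(n - d(-4, -3)) - 1*(-25382) = (-6*12*(-4))*(-49 - 1*(-⅘)) - 1*(-25382) = (-72*(-4))*(-49 + ⅘) + 25382 = 288*(-241/5) + 25382 = -69408/5 + 25382 = 57502/5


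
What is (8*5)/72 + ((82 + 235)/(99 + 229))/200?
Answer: 330853/590400 ≈ 0.56039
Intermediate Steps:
(8*5)/72 + ((82 + 235)/(99 + 229))/200 = 40*(1/72) + (317/328)*(1/200) = 5/9 + (317*(1/328))*(1/200) = 5/9 + (317/328)*(1/200) = 5/9 + 317/65600 = 330853/590400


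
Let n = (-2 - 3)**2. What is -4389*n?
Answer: -109725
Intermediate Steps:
n = 25 (n = (-5)**2 = 25)
-4389*n = -4389*25 = -109725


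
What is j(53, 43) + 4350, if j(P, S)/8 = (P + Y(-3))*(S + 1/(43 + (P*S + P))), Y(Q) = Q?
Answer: 2047266/95 ≈ 21550.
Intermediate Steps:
j(P, S) = 8*(-3 + P)*(S + 1/(43 + P + P*S)) (j(P, S) = 8*((P - 3)*(S + 1/(43 + (P*S + P)))) = 8*((-3 + P)*(S + 1/(43 + (P + P*S)))) = 8*((-3 + P)*(S + 1/(43 + P + P*S))) = 8*(-3 + P)*(S + 1/(43 + P + P*S)))
j(53, 43) + 4350 = 8*(-3 + 53 - 129*43 + 43*53² + 53²*43² - 3*53*43² + 40*53*43)/(43 + 53 + 53*43) + 4350 = 8*(-3 + 53 - 5547 + 43*2809 + 2809*1849 - 3*53*1849 + 91160)/(43 + 53 + 2279) + 4350 = 8*(-3 + 53 - 5547 + 120787 + 5193841 - 293991 + 91160)/2375 + 4350 = 8*(1/2375)*5106300 + 4350 = 1634016/95 + 4350 = 2047266/95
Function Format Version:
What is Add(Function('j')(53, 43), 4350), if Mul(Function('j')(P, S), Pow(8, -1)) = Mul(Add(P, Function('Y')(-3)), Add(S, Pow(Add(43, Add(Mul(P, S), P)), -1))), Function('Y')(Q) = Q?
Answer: Rational(2047266, 95) ≈ 21550.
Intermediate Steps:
Function('j')(P, S) = Mul(8, Add(-3, P), Add(S, Pow(Add(43, P, Mul(P, S)), -1))) (Function('j')(P, S) = Mul(8, Mul(Add(P, -3), Add(S, Pow(Add(43, Add(Mul(P, S), P)), -1)))) = Mul(8, Mul(Add(-3, P), Add(S, Pow(Add(43, Add(P, Mul(P, S))), -1)))) = Mul(8, Mul(Add(-3, P), Add(S, Pow(Add(43, P, Mul(P, S)), -1)))) = Mul(8, Add(-3, P), Add(S, Pow(Add(43, P, Mul(P, S)), -1))))
Add(Function('j')(53, 43), 4350) = Add(Mul(8, Pow(Add(43, 53, Mul(53, 43)), -1), Add(-3, 53, Mul(-129, 43), Mul(43, Pow(53, 2)), Mul(Pow(53, 2), Pow(43, 2)), Mul(-3, 53, Pow(43, 2)), Mul(40, 53, 43))), 4350) = Add(Mul(8, Pow(Add(43, 53, 2279), -1), Add(-3, 53, -5547, Mul(43, 2809), Mul(2809, 1849), Mul(-3, 53, 1849), 91160)), 4350) = Add(Mul(8, Pow(2375, -1), Add(-3, 53, -5547, 120787, 5193841, -293991, 91160)), 4350) = Add(Mul(8, Rational(1, 2375), 5106300), 4350) = Add(Rational(1634016, 95), 4350) = Rational(2047266, 95)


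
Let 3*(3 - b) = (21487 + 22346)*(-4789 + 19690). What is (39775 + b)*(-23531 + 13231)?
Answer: 2242090949900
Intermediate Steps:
b = -217718508 (b = 3 - (21487 + 22346)*(-4789 + 19690)/3 = 3 - 14611*14901 = 3 - ⅓*653155533 = 3 - 217718511 = -217718508)
(39775 + b)*(-23531 + 13231) = (39775 - 217718508)*(-23531 + 13231) = -217678733*(-10300) = 2242090949900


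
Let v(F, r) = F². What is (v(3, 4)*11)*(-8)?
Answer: -792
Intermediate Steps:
(v(3, 4)*11)*(-8) = (3²*11)*(-8) = (9*11)*(-8) = 99*(-8) = -792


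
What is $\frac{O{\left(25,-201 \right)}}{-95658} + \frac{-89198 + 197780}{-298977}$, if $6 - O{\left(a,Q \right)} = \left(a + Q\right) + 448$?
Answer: $- \frac{1717868179}{4766590311} \approx -0.3604$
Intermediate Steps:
$O{\left(a,Q \right)} = -442 - Q - a$ ($O{\left(a,Q \right)} = 6 - \left(\left(a + Q\right) + 448\right) = 6 - \left(\left(Q + a\right) + 448\right) = 6 - \left(448 + Q + a\right) = -442 - Q - a$)
$\frac{O{\left(25,-201 \right)}}{-95658} + \frac{-89198 + 197780}{-298977} = \frac{-442 - -201 - 25}{-95658} + \frac{-89198 + 197780}{-298977} = \left(-442 + 201 - 25\right) \left(- \frac{1}{95658}\right) + 108582 \left(- \frac{1}{298977}\right) = \left(-266\right) \left(- \frac{1}{95658}\right) - \frac{36194}{99659} = \frac{133}{47829} - \frac{36194}{99659} = - \frac{1717868179}{4766590311}$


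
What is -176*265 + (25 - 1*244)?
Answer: -46859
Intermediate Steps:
-176*265 + (25 - 1*244) = -46640 + (25 - 244) = -46640 - 219 = -46859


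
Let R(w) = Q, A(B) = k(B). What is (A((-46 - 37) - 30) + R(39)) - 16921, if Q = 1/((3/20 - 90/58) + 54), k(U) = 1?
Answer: -516177860/30507 ≈ -16920.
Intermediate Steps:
A(B) = 1
Q = 580/30507 (Q = 1/((3*(1/20) - 90*1/58) + 54) = 1/((3/20 - 45/29) + 54) = 1/(-813/580 + 54) = 1/(30507/580) = 580/30507 ≈ 0.019012)
R(w) = 580/30507
(A((-46 - 37) - 30) + R(39)) - 16921 = (1 + 580/30507) - 16921 = 31087/30507 - 16921 = -516177860/30507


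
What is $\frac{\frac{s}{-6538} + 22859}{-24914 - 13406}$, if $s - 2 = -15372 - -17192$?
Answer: $- \frac{1868129}{3131702} \approx -0.59652$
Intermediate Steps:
$s = 1822$ ($s = 2 - -1820 = 2 + \left(-15372 + 17192\right) = 2 + 1820 = 1822$)
$\frac{\frac{s}{-6538} + 22859}{-24914 - 13406} = \frac{\frac{1822}{-6538} + 22859}{-24914 - 13406} = \frac{1822 \left(- \frac{1}{6538}\right) + 22859}{-38320} = \left(- \frac{911}{3269} + 22859\right) \left(- \frac{1}{38320}\right) = \frac{74725160}{3269} \left(- \frac{1}{38320}\right) = - \frac{1868129}{3131702}$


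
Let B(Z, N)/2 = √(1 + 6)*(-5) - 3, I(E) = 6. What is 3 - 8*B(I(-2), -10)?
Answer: 51 + 80*√7 ≈ 262.66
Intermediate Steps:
B(Z, N) = -6 - 10*√7 (B(Z, N) = 2*(√(1 + 6)*(-5) - 3) = 2*(√7*(-5) - 3) = 2*(-5*√7 - 3) = 2*(-3 - 5*√7) = -6 - 10*√7)
3 - 8*B(I(-2), -10) = 3 - 8*(-6 - 10*√7) = 3 + (48 + 80*√7) = 51 + 80*√7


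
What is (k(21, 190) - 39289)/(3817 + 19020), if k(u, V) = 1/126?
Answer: -4950413/2877462 ≈ -1.7204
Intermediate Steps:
k(u, V) = 1/126
(k(21, 190) - 39289)/(3817 + 19020) = (1/126 - 39289)/(3817 + 19020) = -4950413/126/22837 = -4950413/126*1/22837 = -4950413/2877462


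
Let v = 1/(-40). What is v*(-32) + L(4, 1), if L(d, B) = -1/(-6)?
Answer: 29/30 ≈ 0.96667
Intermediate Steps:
v = -1/40 ≈ -0.025000
L(d, B) = ⅙ (L(d, B) = -1*(-⅙) = ⅙)
v*(-32) + L(4, 1) = -1/40*(-32) + ⅙ = ⅘ + ⅙ = 29/30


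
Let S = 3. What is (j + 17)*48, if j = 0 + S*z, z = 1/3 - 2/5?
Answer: 4032/5 ≈ 806.40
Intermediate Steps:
z = -1/15 (z = 1*(1/3) - 2*1/5 = 1/3 - 2/5 = -1/15 ≈ -0.066667)
j = -1/5 (j = 0 + 3*(-1/15) = 0 - 1/5 = -1/5 ≈ -0.20000)
(j + 17)*48 = (-1/5 + 17)*48 = (84/5)*48 = 4032/5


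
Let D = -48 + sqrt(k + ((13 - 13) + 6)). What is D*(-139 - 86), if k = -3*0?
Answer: 10800 - 225*sqrt(6) ≈ 10249.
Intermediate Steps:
k = 0
D = -48 + sqrt(6) (D = -48 + sqrt(0 + ((13 - 13) + 6)) = -48 + sqrt(0 + (0 + 6)) = -48 + sqrt(0 + 6) = -48 + sqrt(6) ≈ -45.551)
D*(-139 - 86) = (-48 + sqrt(6))*(-139 - 86) = (-48 + sqrt(6))*(-225) = 10800 - 225*sqrt(6)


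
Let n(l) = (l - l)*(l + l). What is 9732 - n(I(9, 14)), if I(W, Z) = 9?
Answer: 9732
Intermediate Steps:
n(l) = 0 (n(l) = 0*(2*l) = 0)
9732 - n(I(9, 14)) = 9732 - 1*0 = 9732 + 0 = 9732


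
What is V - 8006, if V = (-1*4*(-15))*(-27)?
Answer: -9626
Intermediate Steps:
V = -1620 (V = -4*(-15)*(-27) = 60*(-27) = -1620)
V - 8006 = -1620 - 8006 = -9626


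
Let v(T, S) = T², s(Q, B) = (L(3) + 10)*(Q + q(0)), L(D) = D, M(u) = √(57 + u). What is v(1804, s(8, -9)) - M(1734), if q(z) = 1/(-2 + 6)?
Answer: 3254416 - 3*√199 ≈ 3.2544e+6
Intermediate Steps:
q(z) = ¼ (q(z) = 1/4 = ¼)
s(Q, B) = 13/4 + 13*Q (s(Q, B) = (3 + 10)*(Q + ¼) = 13*(¼ + Q) = 13/4 + 13*Q)
v(1804, s(8, -9)) - M(1734) = 1804² - √(57 + 1734) = 3254416 - √1791 = 3254416 - 3*√199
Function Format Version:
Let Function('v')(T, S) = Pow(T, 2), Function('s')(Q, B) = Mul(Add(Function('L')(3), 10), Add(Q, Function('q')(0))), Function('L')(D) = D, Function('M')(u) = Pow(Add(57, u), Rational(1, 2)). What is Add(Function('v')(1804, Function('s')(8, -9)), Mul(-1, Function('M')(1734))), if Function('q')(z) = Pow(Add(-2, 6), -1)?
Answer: Add(3254416, Mul(-3, Pow(199, Rational(1, 2)))) ≈ 3.2544e+6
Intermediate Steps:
Function('q')(z) = Rational(1, 4) (Function('q')(z) = Pow(4, -1) = Rational(1, 4))
Function('s')(Q, B) = Add(Rational(13, 4), Mul(13, Q)) (Function('s')(Q, B) = Mul(Add(3, 10), Add(Q, Rational(1, 4))) = Mul(13, Add(Rational(1, 4), Q)) = Add(Rational(13, 4), Mul(13, Q)))
Add(Function('v')(1804, Function('s')(8, -9)), Mul(-1, Function('M')(1734))) = Add(Pow(1804, 2), Mul(-1, Pow(Add(57, 1734), Rational(1, 2)))) = Add(3254416, Mul(-1, Pow(1791, Rational(1, 2)))) = Add(3254416, Mul(-1, Mul(3, Pow(199, Rational(1, 2))))) = Add(3254416, Mul(-3, Pow(199, Rational(1, 2))))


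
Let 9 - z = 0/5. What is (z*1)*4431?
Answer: 39879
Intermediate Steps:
z = 9 (z = 9 - 0/5 = 9 - 1*0 = 9 + 0 = 9)
(z*1)*4431 = (9*1)*4431 = 9*4431 = 39879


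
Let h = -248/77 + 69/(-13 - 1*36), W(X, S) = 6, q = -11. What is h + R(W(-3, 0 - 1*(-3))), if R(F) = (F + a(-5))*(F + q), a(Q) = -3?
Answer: -10580/539 ≈ -19.629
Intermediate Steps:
R(F) = (-11 + F)*(-3 + F) (R(F) = (F - 3)*(F - 11) = (-3 + F)*(-11 + F) = (-11 + F)*(-3 + F))
h = -2495/539 (h = -248*1/77 + 69/(-13 - 36) = -248/77 + 69/(-49) = -248/77 + 69*(-1/49) = -248/77 - 69/49 = -2495/539 ≈ -4.6289)
h + R(W(-3, 0 - 1*(-3))) = -2495/539 + (33 + 6² - 14*6) = -2495/539 + (33 + 36 - 84) = -2495/539 - 15 = -10580/539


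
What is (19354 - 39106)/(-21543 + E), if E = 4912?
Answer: 19752/16631 ≈ 1.1877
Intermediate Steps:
(19354 - 39106)/(-21543 + E) = (19354 - 39106)/(-21543 + 4912) = -19752/(-16631) = -19752*(-1/16631) = 19752/16631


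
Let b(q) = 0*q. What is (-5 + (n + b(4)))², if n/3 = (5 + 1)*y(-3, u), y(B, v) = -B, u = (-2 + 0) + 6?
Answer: 2401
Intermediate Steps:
u = 4 (u = -2 + 6 = 4)
b(q) = 0
n = 54 (n = 3*((5 + 1)*(-1*(-3))) = 3*(6*3) = 3*18 = 54)
(-5 + (n + b(4)))² = (-5 + (54 + 0))² = (-5 + 54)² = 49² = 2401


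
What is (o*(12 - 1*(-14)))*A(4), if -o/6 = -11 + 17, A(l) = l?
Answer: -3744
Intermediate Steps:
o = -36 (o = -6*(-11 + 17) = -6*6 = -36)
(o*(12 - 1*(-14)))*A(4) = -36*(12 - 1*(-14))*4 = -36*(12 + 14)*4 = -36*26*4 = -936*4 = -3744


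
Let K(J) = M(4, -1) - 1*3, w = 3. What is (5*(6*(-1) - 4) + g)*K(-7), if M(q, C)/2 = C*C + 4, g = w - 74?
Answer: -847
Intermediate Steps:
g = -71 (g = 3 - 74 = -71)
M(q, C) = 8 + 2*C² (M(q, C) = 2*(C*C + 4) = 2*(C² + 4) = 2*(4 + C²) = 8 + 2*C²)
K(J) = 7 (K(J) = (8 + 2*(-1)²) - 1*3 = (8 + 2*1) - 3 = (8 + 2) - 3 = 10 - 3 = 7)
(5*(6*(-1) - 4) + g)*K(-7) = (5*(6*(-1) - 4) - 71)*7 = (5*(-6 - 4) - 71)*7 = (5*(-10) - 71)*7 = (-50 - 71)*7 = -121*7 = -847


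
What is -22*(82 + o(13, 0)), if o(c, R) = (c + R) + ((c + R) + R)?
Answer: -2376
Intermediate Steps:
o(c, R) = 2*c + 3*R (o(c, R) = (R + c) + ((R + c) + R) = (R + c) + (c + 2*R) = 2*c + 3*R)
-22*(82 + o(13, 0)) = -22*(82 + (2*13 + 3*0)) = -22*(82 + (26 + 0)) = -22*(82 + 26) = -22*108 = -2376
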